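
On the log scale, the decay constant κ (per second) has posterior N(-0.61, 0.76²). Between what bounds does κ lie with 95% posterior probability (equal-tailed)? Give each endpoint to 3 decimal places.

[0.123, 2.410]

On the log scale the 95% interval is -0.61 ± 1.960 × 0.76 = [-2.0996, 0.8796].
Exponentiate: [e^-2.0996, e^0.8796] = [0.123, 2.410].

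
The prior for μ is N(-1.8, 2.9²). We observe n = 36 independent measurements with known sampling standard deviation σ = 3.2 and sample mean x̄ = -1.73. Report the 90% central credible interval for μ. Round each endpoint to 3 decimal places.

Posterior precision = 1/2.9² + 36/3.2² = 0.1189 + 3.5156 = 3.6345, so posterior SD = 0.5245.
Posterior mean = (-1.8/2.9² + 36·-1.73/3.2²) / 3.6345 = -1.7323.
Interval: -1.7323 ± 1.645 × 0.5245 → [-2.595, -0.870].

[-2.595, -0.870]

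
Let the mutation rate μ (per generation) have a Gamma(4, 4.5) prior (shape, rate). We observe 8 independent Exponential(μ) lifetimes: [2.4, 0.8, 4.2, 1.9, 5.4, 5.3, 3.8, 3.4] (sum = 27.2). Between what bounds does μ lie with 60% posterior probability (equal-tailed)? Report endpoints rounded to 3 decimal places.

[0.285, 0.466]

Posterior: Gamma(4+8, 4.5+27.2) = Gamma(12, 31.7) (shape, rate).
Equal-tailed 60% interval: Gamma(12, 31.7) quantiles at 0.2 and 0.8.
Posterior mean ≈ 0.379, SD ≈ 0.109; a Normal approximation gives roughly [0.287, 0.471].
Exact: lower = 0.285; upper = 0.466.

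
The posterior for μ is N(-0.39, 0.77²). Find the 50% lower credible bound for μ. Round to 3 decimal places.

-0.390

Need L with P(μ ≥ L) = 0.50: L = -0.39 − z_{0.5}·0.77.
z = 0.000; L = -0.39 − 0.000 × 0.77 = -0.390.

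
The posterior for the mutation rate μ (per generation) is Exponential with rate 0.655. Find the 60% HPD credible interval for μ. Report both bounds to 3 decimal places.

[0.000, 1.399]

The exponential density is strictly decreasing on [0, ∞), so the HPD interval is anchored at 0: [0, q] with P(μ ≤ q) = 0.60.
q = −ln(1 − 0.60) / 0.655 = 0.9163 / 0.655 = 1.399.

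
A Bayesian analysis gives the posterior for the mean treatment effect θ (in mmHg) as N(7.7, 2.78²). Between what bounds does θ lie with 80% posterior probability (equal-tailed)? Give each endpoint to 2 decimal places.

[4.14, 11.26]

The posterior is symmetric, so the 80% equal-tailed interval is θ = 7.7 ± z·2.78 with z = 1.282.
Half-width: 1.282 × 2.78 = 3.56.
7.7 − 3.56 = 4.14; 7.7 + 3.56 = 11.26.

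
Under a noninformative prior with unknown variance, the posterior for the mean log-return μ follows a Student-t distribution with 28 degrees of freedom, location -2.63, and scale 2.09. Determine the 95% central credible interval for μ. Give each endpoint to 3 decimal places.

The t_28 distribution is symmetric; the 95% interval is -2.63 ± t·2.09 with t_{0.975,28} = 2.048.
Half-width: 2.048 × 2.09 = 4.281.
-2.63 − 4.281 = -6.911; -2.63 + 4.281 = 1.651.

[-6.911, 1.651]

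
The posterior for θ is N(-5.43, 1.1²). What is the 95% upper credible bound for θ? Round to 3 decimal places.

Need U with P(θ ≤ U) = 0.95: U = -5.43 + z_{0.05}·1.1.
z = 1.645; U = -5.43 + 1.645 × 1.1 = -3.621.

-3.621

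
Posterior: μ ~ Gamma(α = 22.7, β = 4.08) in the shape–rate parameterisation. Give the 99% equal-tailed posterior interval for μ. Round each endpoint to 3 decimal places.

[3.015, 9.029]

Posterior: Gamma(shape 22.7, rate 4.08).
Equal-tailed 99% interval: Gamma(22.7, 4.08) quantiles at 0.005 and 0.995.
Posterior mean ≈ 5.564, SD ≈ 1.168; a Normal approximation gives roughly [2.556, 8.572].
Exact: lower = 3.015; upper = 9.029.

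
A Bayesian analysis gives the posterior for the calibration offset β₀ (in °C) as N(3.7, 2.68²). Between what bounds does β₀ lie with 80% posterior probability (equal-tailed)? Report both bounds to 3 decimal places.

[0.265, 7.135]

The posterior is symmetric, so the 80% equal-tailed interval is β₀ = 3.7 ± z·2.68 with z = 1.282.
Half-width: 1.282 × 2.68 = 3.435.
3.7 − 3.435 = 0.265; 3.7 + 3.435 = 7.135.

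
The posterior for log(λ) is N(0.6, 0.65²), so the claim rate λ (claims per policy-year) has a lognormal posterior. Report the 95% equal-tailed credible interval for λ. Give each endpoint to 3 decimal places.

[0.510, 6.514]

On the log scale the 95% interval is 0.6 ± 1.960 × 0.65 = [-0.6740, 1.8740].
Exponentiate: [e^-0.6740, e^1.8740] = [0.510, 6.514].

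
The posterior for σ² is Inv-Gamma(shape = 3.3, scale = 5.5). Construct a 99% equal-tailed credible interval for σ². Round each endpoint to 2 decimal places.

[0.56, 12.81]

Inverse-Gamma(3.3, 5.5) quantiles: F⁻¹(0.005) and F⁻¹(0.995).
Equivalently, 1/σ² ~ Gamma(3.3, rate = 5.5); invert its 0.995 and 0.005 quantiles.
Posterior mean ≈ 2.39, SD ≈ 2.10; a Normal approximation gives roughly [-3.01, 7.79].
Exact: lower = 0.56; upper = 12.81.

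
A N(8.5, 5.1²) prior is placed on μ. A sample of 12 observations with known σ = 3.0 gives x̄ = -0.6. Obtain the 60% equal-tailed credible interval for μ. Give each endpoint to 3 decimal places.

Posterior precision = 1/5.1² + 12/3.0² = 0.0384 + 1.3333 = 1.3718, so posterior SD = 0.8538.
Posterior mean = (8.5/5.1² + 12·-0.6/3.0²) / 1.3718 = -0.3450.
Interval: -0.3450 ± 0.842 × 0.8538 → [-1.064, 0.374].

[-1.064, 0.374]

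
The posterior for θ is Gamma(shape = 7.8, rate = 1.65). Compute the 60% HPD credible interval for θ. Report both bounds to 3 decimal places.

[2.917, 5.618]

The posterior is unimodal and skewed, so the HPD interval has equal density at both endpoints and is the shortest 60% interval.
Solving f(2.917) = f(5.618) with F(5.618) − F(2.917) = 0.60 gives [2.917, 5.618].
For comparison, the equal-tailed interval is [3.277, 6.062]; the HPD is narrower and shifted toward the mode.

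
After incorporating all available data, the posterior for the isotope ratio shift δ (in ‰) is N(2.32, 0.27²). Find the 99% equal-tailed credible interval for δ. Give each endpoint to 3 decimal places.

[1.625, 3.015]

The posterior is symmetric, so the 99% equal-tailed interval is δ = 2.32 ± z·0.27 with z = 2.576.
Half-width: 2.576 × 0.27 = 0.695.
2.32 − 0.695 = 1.625; 2.32 + 0.695 = 3.015.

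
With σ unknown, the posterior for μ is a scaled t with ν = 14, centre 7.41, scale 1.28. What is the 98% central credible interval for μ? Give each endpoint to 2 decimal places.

The t_14 distribution is symmetric; the 98% interval is 7.41 ± t·1.28 with t_{0.99,14} = 2.624.
Half-width: 2.624 × 1.28 = 3.36.
7.41 − 3.36 = 4.05; 7.41 + 3.36 = 10.77.

[4.05, 10.77]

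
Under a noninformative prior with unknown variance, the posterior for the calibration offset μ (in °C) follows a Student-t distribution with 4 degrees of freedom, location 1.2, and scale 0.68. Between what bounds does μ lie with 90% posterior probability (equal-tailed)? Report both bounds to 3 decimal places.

The t_4 distribution is symmetric; the 90% interval is 1.2 ± t·0.68 with t_{0.95,4} = 2.132.
Half-width: 2.132 × 0.68 = 1.450.
1.2 − 1.450 = -0.250; 1.2 + 1.450 = 2.650.

[-0.250, 2.650]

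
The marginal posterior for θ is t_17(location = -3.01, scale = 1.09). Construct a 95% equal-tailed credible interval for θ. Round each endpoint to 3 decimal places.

[-5.310, -0.710]

The t_17 distribution is symmetric; the 95% interval is -3.01 ± t·1.09 with t_{0.975,17} = 2.110.
Half-width: 2.110 × 1.09 = 2.300.
-3.01 − 2.300 = -5.310; -3.01 + 2.300 = -0.710.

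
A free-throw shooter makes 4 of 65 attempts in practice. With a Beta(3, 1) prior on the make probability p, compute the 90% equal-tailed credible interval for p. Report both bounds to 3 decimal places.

[0.049, 0.167]

Posterior: Beta(3+4, 1+61) = Beta(7, 62).
Equal-tailed 90% interval: the 0.05 and 0.95 quantiles of Beta(7, 62).
Posterior mean ≈ 0.101, SD ≈ 0.036; a Normal approximation gives roughly [0.042, 0.161].
Exact: F⁻¹(0.05) = 0.049; F⁻¹(0.95) = 0.167.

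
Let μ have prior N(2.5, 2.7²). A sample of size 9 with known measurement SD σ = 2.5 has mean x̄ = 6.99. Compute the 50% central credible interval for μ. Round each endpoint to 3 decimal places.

Posterior precision = 1/2.7² + 9/2.5² = 0.1372 + 1.4400 = 1.5772, so posterior SD = 0.7963.
Posterior mean = (2.5/2.7² + 9·6.99/2.5²) / 1.5772 = 6.5995.
Interval: 6.5995 ± 0.674 × 0.7963 → [6.062, 7.137].

[6.062, 7.137]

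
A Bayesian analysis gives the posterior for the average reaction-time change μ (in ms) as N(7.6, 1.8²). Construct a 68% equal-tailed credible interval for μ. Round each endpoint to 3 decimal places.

[5.810, 9.390]

The posterior is symmetric, so the 68% equal-tailed interval is μ = 7.6 ± z·1.8 with z = 0.994.
Half-width: 0.994 × 1.8 = 1.790.
7.6 − 1.790 = 5.810; 7.6 + 1.790 = 9.390.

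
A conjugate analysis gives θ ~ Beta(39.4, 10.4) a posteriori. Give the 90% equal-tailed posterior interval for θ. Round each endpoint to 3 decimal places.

Posterior: Beta(39.4, 10.4).
Equal-tailed 90% interval: the 0.05 and 0.95 quantiles of Beta(39.4, 10.4).
Posterior mean ≈ 0.791, SD ≈ 0.057; a Normal approximation gives roughly [0.697, 0.885].
Exact: F⁻¹(0.05) = 0.691; F⁻¹(0.95) = 0.878.

[0.691, 0.878]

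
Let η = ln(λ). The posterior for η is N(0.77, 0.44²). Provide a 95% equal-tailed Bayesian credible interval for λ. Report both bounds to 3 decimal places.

[0.912, 5.116]

On the log scale the 95% interval is 0.77 ± 1.960 × 0.44 = [-0.0924, 1.6324].
Exponentiate: [e^-0.0924, e^1.6324] = [0.912, 5.116].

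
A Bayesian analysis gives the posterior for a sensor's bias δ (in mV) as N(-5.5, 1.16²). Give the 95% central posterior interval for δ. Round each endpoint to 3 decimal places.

[-7.774, -3.226]

The posterior is symmetric, so the 95% equal-tailed interval is δ = -5.5 ± z·1.16 with z = 1.960.
Half-width: 1.960 × 1.16 = 2.274.
-5.5 − 2.274 = -7.774; -5.5 + 2.274 = -3.226.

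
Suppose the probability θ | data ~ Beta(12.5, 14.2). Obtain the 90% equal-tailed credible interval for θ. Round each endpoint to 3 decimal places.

Posterior: Beta(12.5, 14.2).
Equal-tailed 90% interval: the 0.05 and 0.95 quantiles of Beta(12.5, 14.2).
Posterior mean ≈ 0.468, SD ≈ 0.095; a Normal approximation gives roughly [0.312, 0.624].
Exact: F⁻¹(0.05) = 0.313; F⁻¹(0.95) = 0.626.

[0.313, 0.626]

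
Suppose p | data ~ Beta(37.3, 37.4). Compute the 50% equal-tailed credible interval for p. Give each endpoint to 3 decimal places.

Posterior: Beta(37.3, 37.4).
Equal-tailed 50% interval: the 0.25 and 0.75 quantiles of Beta(37.3, 37.4).
Posterior mean ≈ 0.499, SD ≈ 0.057; a Normal approximation gives roughly [0.461, 0.538].
Exact: F⁻¹(0.25) = 0.460; F⁻¹(0.75) = 0.538.

[0.460, 0.538]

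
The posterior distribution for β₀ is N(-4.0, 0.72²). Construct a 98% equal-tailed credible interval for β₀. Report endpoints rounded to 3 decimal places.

The posterior is symmetric, so the 98% equal-tailed interval is β₀ = -4.0 ± z·0.72 with z = 2.326.
Half-width: 2.326 × 0.72 = 1.675.
-4.0 − 1.675 = -5.675; -4.0 + 1.675 = -2.325.

[-5.675, -2.325]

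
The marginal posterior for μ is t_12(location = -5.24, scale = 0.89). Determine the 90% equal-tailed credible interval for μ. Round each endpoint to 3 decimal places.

[-6.826, -3.654]

The t_12 distribution is symmetric; the 90% interval is -5.24 ± t·0.89 with t_{0.95,12} = 1.782.
Half-width: 1.782 × 0.89 = 1.586.
-5.24 − 1.586 = -6.826; -5.24 + 1.586 = -3.654.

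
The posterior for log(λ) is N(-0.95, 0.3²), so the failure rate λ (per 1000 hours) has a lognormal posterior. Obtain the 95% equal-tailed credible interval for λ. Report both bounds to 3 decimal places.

[0.215, 0.696]

On the log scale the 95% interval is -0.95 ± 1.960 × 0.3 = [-1.5380, -0.3620].
Exponentiate: [e^-1.5380, e^-0.3620] = [0.215, 0.696].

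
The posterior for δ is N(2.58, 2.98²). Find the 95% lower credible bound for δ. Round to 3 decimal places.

-2.322

Need L with P(δ ≥ L) = 0.95: L = 2.58 − z_{0.05}·2.98.
z = 1.645; L = 2.58 − 1.645 × 2.98 = -2.322.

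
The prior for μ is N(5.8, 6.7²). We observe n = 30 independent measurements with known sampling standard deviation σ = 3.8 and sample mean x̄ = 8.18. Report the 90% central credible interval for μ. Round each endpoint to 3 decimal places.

[7.020, 9.290]

Posterior precision = 1/6.7² + 30/3.8² = 0.0223 + 2.0776 = 2.0998, so posterior SD = 0.6901.
Posterior mean = (5.8/6.7² + 30·8.18/3.8²) / 2.0998 = 8.1548.
Interval: 8.1548 ± 1.645 × 0.6901 → [7.020, 9.290].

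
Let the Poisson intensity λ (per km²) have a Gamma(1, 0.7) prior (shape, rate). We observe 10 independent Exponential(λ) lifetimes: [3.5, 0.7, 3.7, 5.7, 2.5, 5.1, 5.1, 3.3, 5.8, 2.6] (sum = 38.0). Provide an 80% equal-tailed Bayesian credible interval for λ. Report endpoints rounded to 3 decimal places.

[0.181, 0.398]

Posterior: Gamma(1+10, 0.7+38.0) = Gamma(11, 38.7) (shape, rate).
Equal-tailed 80% interval: Gamma(11, 38.7) quantiles at 0.1 and 0.9.
Posterior mean ≈ 0.284, SD ≈ 0.086; a Normal approximation gives roughly [0.174, 0.394].
Exact: lower = 0.181; upper = 0.398.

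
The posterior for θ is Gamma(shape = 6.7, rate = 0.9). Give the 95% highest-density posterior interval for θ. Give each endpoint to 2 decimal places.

The posterior is unimodal and skewed, so the HPD interval has equal density at both endpoints and is the shortest 95% interval.
Solving f(2.41) = f(13.16) with F(13.16) − F(2.41) = 0.95 gives [2.41, 13.16].
For comparison, the equal-tailed interval is [2.92, 14.05]; the HPD is narrower and shifted toward the mode.

[2.41, 13.16]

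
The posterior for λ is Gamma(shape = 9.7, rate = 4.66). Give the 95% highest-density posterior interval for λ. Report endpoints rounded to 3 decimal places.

[0.878, 3.414]

The posterior is unimodal and skewed, so the HPD interval has equal density at both endpoints and is the shortest 95% interval.
Solving f(0.878) = f(3.414) with F(3.414) − F(0.878) = 0.95 gives [0.878, 3.414].
For comparison, the equal-tailed interval is [0.985, 3.582]; the HPD is narrower and shifted toward the mode.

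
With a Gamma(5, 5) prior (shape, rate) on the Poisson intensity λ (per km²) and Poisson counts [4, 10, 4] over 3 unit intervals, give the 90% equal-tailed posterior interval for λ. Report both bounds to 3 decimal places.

Posterior: Gamma(5+18, 5+3) = Gamma(23, 8) (shape, rate).
Equal-tailed 90% interval: Gamma(23, 8) quantiles at 0.05 and 0.95.
Posterior mean ≈ 2.875, SD ≈ 0.599; a Normal approximation gives roughly [1.889, 3.861].
Exact: lower = 1.965; upper = 3.927.

[1.965, 3.927]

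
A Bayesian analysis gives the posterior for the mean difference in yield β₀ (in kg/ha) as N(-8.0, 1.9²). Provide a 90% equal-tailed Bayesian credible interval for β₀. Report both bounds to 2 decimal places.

The posterior is symmetric, so the 90% equal-tailed interval is β₀ = -8.0 ± z·1.9 with z = 1.645.
Half-width: 1.645 × 1.9 = 3.13.
-8.0 − 3.13 = -11.13; -8.0 + 3.13 = -4.87.

[-11.13, -4.87]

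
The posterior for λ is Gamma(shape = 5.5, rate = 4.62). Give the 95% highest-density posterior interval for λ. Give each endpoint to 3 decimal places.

The posterior is unimodal and skewed, so the HPD interval has equal density at both endpoints and is the shortest 95% interval.
Solving f(0.320) = f(2.198) with F(2.198) − F(0.320) = 0.95 gives [0.320, 2.198].
For comparison, the equal-tailed interval is [0.413, 2.372]; the HPD is narrower and shifted toward the mode.

[0.320, 2.198]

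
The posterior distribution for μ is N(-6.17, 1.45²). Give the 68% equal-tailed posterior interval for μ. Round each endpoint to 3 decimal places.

[-7.612, -4.728]

The posterior is symmetric, so the 68% equal-tailed interval is μ = -6.17 ± z·1.45 with z = 0.994.
Half-width: 0.994 × 1.45 = 1.442.
-6.17 − 1.442 = -7.612; -6.17 + 1.442 = -4.728.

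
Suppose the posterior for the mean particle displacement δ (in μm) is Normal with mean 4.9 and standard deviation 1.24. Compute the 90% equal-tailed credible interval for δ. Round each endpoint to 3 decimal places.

The posterior is symmetric, so the 90% equal-tailed interval is δ = 4.9 ± z·1.24 with z = 1.645.
Half-width: 1.645 × 1.24 = 2.040.
4.9 − 2.040 = 2.860; 4.9 + 2.040 = 6.940.

[2.860, 6.940]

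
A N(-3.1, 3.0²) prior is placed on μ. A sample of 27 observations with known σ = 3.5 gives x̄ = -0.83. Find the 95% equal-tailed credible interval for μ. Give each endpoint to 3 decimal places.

[-2.227, 0.349]

Posterior precision = 1/3.0² + 27/3.5² = 0.1111 + 2.2041 = 2.3152, so posterior SD = 0.6572.
Posterior mean = (-3.1/3.0² + 27·-0.83/3.5²) / 2.3152 = -0.9389.
Interval: -0.9389 ± 1.960 × 0.6572 → [-2.227, 0.349].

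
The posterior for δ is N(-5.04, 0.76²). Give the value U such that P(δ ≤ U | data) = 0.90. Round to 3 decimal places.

-4.066

Need U with P(δ ≤ U) = 0.90: U = -5.04 + z_{0.1}·0.76.
z = 1.282; U = -5.04 + 1.282 × 0.76 = -4.066.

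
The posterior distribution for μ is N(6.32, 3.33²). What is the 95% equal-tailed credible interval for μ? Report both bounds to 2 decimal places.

The posterior is symmetric, so the 95% equal-tailed interval is μ = 6.32 ± z·3.33 with z = 1.960.
Half-width: 1.960 × 3.33 = 6.53.
6.32 − 6.53 = -0.21; 6.32 + 6.53 = 12.85.

[-0.21, 12.85]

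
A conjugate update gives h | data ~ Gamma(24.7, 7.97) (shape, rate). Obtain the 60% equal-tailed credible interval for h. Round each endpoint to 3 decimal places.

Posterior: Gamma(shape 24.7, rate 7.97).
Equal-tailed 60% interval: Gamma(24.7, 7.97) quantiles at 0.2 and 0.8.
Posterior mean ≈ 3.099, SD ≈ 0.624; a Normal approximation gives roughly [2.574, 3.624].
Exact: lower = 2.566; upper = 3.608.

[2.566, 3.608]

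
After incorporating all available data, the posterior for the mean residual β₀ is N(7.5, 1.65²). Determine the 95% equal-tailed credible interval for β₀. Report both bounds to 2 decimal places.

[4.27, 10.73]

The posterior is symmetric, so the 95% equal-tailed interval is β₀ = 7.5 ± z·1.65 with z = 1.960.
Half-width: 1.960 × 1.65 = 3.23.
7.5 − 3.23 = 4.27; 7.5 + 3.23 = 10.73.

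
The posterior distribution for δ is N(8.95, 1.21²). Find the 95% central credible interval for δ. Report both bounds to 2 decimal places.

[6.58, 11.32]

The posterior is symmetric, so the 95% equal-tailed interval is δ = 8.95 ± z·1.21 with z = 1.960.
Half-width: 1.960 × 1.21 = 2.37.
8.95 − 2.37 = 6.58; 8.95 + 2.37 = 11.32.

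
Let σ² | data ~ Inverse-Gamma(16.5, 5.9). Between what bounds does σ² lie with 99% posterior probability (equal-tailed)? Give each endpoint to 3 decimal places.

[0.205, 0.746]

Inverse-Gamma(16.5, 5.9) quantiles: F⁻¹(0.005) and F⁻¹(0.995).
Equivalently, 1/σ² ~ Gamma(16.5, rate = 5.9); invert its 0.995 and 0.005 quantiles.
Posterior mean ≈ 0.381, SD ≈ 0.100; a Normal approximation gives roughly [0.123, 0.638].
Exact: lower = 0.205; upper = 0.746.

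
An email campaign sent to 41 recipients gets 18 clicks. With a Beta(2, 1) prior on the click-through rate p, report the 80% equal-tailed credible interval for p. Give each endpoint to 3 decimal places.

Posterior: Beta(2+18, 1+23) = Beta(20, 24).
Equal-tailed 80% interval: the 0.1 and 0.9 quantiles of Beta(20, 24).
Posterior mean ≈ 0.455, SD ≈ 0.074; a Normal approximation gives roughly [0.359, 0.550].
Exact: F⁻¹(0.1) = 0.359; F⁻¹(0.9) = 0.551.

[0.359, 0.551]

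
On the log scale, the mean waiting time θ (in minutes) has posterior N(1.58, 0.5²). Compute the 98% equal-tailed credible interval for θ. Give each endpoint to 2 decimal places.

[1.52, 15.54]

On the log scale the 98% interval is 1.58 ± 2.326 × 0.5 = [0.4168, 2.7432].
Exponentiate: [e^0.4168, e^2.7432] = [1.52, 15.54].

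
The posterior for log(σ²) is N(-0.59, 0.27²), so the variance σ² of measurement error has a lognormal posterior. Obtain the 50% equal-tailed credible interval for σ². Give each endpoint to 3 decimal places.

On the log scale the 50% interval is -0.59 ± 0.674 × 0.27 = [-0.7721, -0.4079].
Exponentiate: [e^-0.7721, e^-0.4079] = [0.462, 0.665].

[0.462, 0.665]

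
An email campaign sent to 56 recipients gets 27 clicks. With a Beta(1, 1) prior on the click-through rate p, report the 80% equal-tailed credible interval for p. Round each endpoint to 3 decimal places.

Posterior: Beta(1+27, 1+29) = Beta(28, 30).
Equal-tailed 80% interval: the 0.1 and 0.9 quantiles of Beta(28, 30).
Posterior mean ≈ 0.483, SD ≈ 0.065; a Normal approximation gives roughly [0.399, 0.566].
Exact: F⁻¹(0.1) = 0.399; F⁻¹(0.9) = 0.567.

[0.399, 0.567]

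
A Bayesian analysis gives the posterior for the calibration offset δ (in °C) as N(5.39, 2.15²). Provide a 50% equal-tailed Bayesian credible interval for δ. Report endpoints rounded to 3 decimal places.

[3.940, 6.840]

The posterior is symmetric, so the 50% equal-tailed interval is δ = 5.39 ± z·2.15 with z = 0.674.
Half-width: 0.674 × 2.15 = 1.450.
5.39 − 1.450 = 3.940; 5.39 + 1.450 = 6.840.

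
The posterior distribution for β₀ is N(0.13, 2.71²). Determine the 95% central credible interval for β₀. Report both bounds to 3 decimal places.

[-5.182, 5.442]

The posterior is symmetric, so the 95% equal-tailed interval is β₀ = 0.13 ± z·2.71 with z = 1.960.
Half-width: 1.960 × 2.71 = 5.312.
0.13 − 5.312 = -5.182; 0.13 + 5.312 = 5.442.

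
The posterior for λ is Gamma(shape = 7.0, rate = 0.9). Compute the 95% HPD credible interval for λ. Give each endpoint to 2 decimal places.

The posterior is unimodal and skewed, so the HPD interval has equal density at both endpoints and is the shortest 95% interval.
Solving f(2.61) = f(13.62) with F(13.62) − F(2.61) = 0.95 gives [2.61, 13.62].
For comparison, the equal-tailed interval is [3.13, 14.51]; the HPD is narrower and shifted toward the mode.

[2.61, 13.62]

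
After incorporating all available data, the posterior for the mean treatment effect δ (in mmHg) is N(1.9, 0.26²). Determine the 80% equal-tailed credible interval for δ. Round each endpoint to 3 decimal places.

The posterior is symmetric, so the 80% equal-tailed interval is δ = 1.9 ± z·0.26 with z = 1.282.
Half-width: 1.282 × 0.26 = 0.333.
1.9 − 0.333 = 1.567; 1.9 + 0.333 = 2.233.

[1.567, 2.233]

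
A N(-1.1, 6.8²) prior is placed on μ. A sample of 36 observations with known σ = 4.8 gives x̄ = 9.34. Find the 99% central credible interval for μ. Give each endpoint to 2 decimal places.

[7.15, 11.24]

Posterior precision = 1/6.8² + 36/4.8² = 0.0216 + 1.5625 = 1.5841, so posterior SD = 0.7945.
Posterior mean = (-1.1/6.8² + 36·9.34/4.8²) / 1.5841 = 9.1975.
Interval: 9.1975 ± 2.576 × 0.7945 → [7.15, 11.24].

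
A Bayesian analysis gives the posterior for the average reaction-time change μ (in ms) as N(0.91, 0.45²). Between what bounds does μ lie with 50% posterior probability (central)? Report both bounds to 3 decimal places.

[0.606, 1.214]

The posterior is symmetric, so the 50% equal-tailed interval is μ = 0.91 ± z·0.45 with z = 0.674.
Half-width: 0.674 × 0.45 = 0.304.
0.91 − 0.304 = 0.606; 0.91 + 0.304 = 1.214.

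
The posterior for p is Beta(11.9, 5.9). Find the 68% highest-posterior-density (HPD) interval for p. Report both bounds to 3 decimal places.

[0.573, 0.792]

The posterior is unimodal and skewed, so the HPD interval has equal density at both endpoints and is the shortest 68% interval.
Solving f(0.573) = f(0.792) with F(0.792) − F(0.573) = 0.68 gives [0.573, 0.792].
For comparison, the equal-tailed interval is [0.558, 0.779]; the HPD is narrower and shifted toward the mode.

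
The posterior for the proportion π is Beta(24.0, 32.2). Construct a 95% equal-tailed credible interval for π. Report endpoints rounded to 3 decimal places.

[0.302, 0.557]

Posterior: Beta(24.0, 32.2).
Equal-tailed 95% interval: the 0.025 and 0.975 quantiles of Beta(24.0, 32.2).
Posterior mean ≈ 0.427, SD ≈ 0.065; a Normal approximation gives roughly [0.299, 0.555].
Exact: F⁻¹(0.025) = 0.302; F⁻¹(0.975) = 0.557.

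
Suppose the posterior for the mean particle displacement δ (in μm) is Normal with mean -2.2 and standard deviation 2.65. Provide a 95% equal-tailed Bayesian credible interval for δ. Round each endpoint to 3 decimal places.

The posterior is symmetric, so the 95% equal-tailed interval is δ = -2.2 ± z·2.65 with z = 1.960.
Half-width: 1.960 × 2.65 = 5.194.
-2.2 − 5.194 = -7.394; -2.2 + 5.194 = 2.994.

[-7.394, 2.994]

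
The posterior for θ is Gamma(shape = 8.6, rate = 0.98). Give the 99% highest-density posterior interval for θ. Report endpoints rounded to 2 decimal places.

The posterior is unimodal and skewed, so the HPD interval has equal density at both endpoints and is the shortest 99% interval.
Solving f(2.53) = f(17.54) with F(17.54) − F(2.53) = 0.99 gives [2.53, 17.54].
For comparison, the equal-tailed interval is [2.96, 18.37]; the HPD is narrower and shifted toward the mode.

[2.53, 17.54]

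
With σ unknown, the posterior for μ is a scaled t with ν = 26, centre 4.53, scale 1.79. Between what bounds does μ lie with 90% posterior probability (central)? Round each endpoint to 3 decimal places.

The t_26 distribution is symmetric; the 90% interval is 4.53 ± t·1.79 with t_{0.95,26} = 1.706.
Half-width: 1.706 × 1.79 = 3.053.
4.53 − 3.053 = 1.477; 4.53 + 3.053 = 7.583.

[1.477, 7.583]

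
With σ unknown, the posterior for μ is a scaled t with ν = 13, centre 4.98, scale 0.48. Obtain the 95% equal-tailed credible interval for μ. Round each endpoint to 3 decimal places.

[3.943, 6.017]

The t_13 distribution is symmetric; the 95% interval is 4.98 ± t·0.48 with t_{0.975,13} = 2.160.
Half-width: 2.160 × 0.48 = 1.037.
4.98 − 1.037 = 3.943; 4.98 + 1.037 = 6.017.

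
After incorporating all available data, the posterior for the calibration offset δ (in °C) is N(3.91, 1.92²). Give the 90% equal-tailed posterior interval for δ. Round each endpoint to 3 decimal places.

[0.752, 7.068]

The posterior is symmetric, so the 90% equal-tailed interval is δ = 3.91 ± z·1.92 with z = 1.645.
Half-width: 1.645 × 1.92 = 3.158.
3.91 − 3.158 = 0.752; 3.91 + 3.158 = 7.068.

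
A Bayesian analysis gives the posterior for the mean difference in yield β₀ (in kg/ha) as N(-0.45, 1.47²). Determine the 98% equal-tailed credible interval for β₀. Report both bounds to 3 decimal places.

The posterior is symmetric, so the 98% equal-tailed interval is β₀ = -0.45 ± z·1.47 with z = 2.326.
Half-width: 2.326 × 1.47 = 3.420.
-0.45 − 3.420 = -3.870; -0.45 + 3.420 = 2.970.

[-3.870, 2.970]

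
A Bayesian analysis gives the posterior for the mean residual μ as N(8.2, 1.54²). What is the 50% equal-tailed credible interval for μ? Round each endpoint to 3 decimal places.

[7.161, 9.239]

The posterior is symmetric, so the 50% equal-tailed interval is μ = 8.2 ± z·1.54 with z = 0.674.
Half-width: 0.674 × 1.54 = 1.039.
8.2 − 1.039 = 7.161; 8.2 + 1.039 = 9.239.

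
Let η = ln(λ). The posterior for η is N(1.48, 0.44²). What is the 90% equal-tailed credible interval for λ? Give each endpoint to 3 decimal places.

On the log scale the 90% interval is 1.48 ± 1.645 × 0.44 = [0.7563, 2.2037].
Exponentiate: [e^0.7563, e^2.2037] = [2.130, 9.059].

[2.130, 9.059]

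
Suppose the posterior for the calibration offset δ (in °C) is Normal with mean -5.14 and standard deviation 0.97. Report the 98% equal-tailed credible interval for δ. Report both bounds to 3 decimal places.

The posterior is symmetric, so the 98% equal-tailed interval is δ = -5.14 ± z·0.97 with z = 2.326.
Half-width: 2.326 × 0.97 = 2.257.
-5.14 − 2.257 = -7.397; -5.14 + 2.257 = -2.883.

[-7.397, -2.883]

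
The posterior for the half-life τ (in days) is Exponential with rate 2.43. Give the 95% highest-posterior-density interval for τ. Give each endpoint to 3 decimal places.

The exponential density is strictly decreasing on [0, ∞), so the HPD interval is anchored at 0: [0, q] with P(τ ≤ q) = 0.95.
q = −ln(1 − 0.95) / 2.43 = 2.9957 / 2.43 = 1.233.

[0.000, 1.233]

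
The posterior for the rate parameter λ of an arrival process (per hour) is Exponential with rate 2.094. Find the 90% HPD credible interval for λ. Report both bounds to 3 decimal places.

The exponential density is strictly decreasing on [0, ∞), so the HPD interval is anchored at 0: [0, q] with P(λ ≤ q) = 0.90.
q = −ln(1 − 0.90) / 2.094 = 2.3026 / 2.094 = 1.100.

[0.000, 1.100]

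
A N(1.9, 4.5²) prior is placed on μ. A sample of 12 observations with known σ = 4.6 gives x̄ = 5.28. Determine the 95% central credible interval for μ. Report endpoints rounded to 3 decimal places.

[2.513, 7.505]

Posterior precision = 1/4.5² + 12/4.6² = 0.0494 + 0.5671 = 0.6165, so posterior SD = 1.2736.
Posterior mean = (1.9/4.5² + 12·5.28/4.6²) / 0.6165 = 5.0093.
Interval: 5.0093 ± 1.960 × 1.2736 → [2.513, 7.505].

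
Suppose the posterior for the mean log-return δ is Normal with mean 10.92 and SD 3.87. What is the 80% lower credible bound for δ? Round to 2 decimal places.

7.66

Need L with P(δ ≥ L) = 0.80: L = 10.92 − z_{0.2}·3.87.
z = 0.842; L = 10.92 − 0.842 × 3.87 = 7.66.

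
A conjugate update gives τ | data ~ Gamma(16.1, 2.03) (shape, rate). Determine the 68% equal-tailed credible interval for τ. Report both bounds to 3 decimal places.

Posterior: Gamma(shape 16.1, rate 2.03).
Equal-tailed 68% interval: Gamma(16.1, 2.03) quantiles at 0.16 and 0.84.
Posterior mean ≈ 7.931, SD ≈ 1.977; a Normal approximation gives roughly [5.965, 9.897].
Exact: lower = 5.984; upper = 9.875.

[5.984, 9.875]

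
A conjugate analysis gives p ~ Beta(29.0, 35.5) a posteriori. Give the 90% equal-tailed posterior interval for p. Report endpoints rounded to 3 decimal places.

Posterior: Beta(29.0, 35.5).
Equal-tailed 90% interval: the 0.05 and 0.95 quantiles of Beta(29.0, 35.5).
Posterior mean ≈ 0.450, SD ≈ 0.061; a Normal approximation gives roughly [0.349, 0.551].
Exact: F⁻¹(0.05) = 0.349; F⁻¹(0.95) = 0.552.

[0.349, 0.552]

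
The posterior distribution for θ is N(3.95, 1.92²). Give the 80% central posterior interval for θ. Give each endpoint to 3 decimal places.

[1.489, 6.411]

The posterior is symmetric, so the 80% equal-tailed interval is θ = 3.95 ± z·1.92 with z = 1.282.
Half-width: 1.282 × 1.92 = 2.461.
3.95 − 2.461 = 1.489; 3.95 + 2.461 = 6.411.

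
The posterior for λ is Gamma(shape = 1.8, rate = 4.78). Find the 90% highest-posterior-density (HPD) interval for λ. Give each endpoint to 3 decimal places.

The posterior is unimodal and skewed, so the HPD interval has equal density at both endpoints and is the shortest 90% interval.
Solving f(0.009) = f(0.756) with F(0.756) − F(0.009) = 0.90 gives [0.009, 0.756].
For comparison, the equal-tailed interval is [0.058, 0.924]; the HPD is narrower and shifted toward the mode.

[0.009, 0.756]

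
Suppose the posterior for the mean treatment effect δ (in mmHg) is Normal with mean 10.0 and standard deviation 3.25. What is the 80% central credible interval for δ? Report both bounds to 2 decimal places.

[5.83, 14.17]

The posterior is symmetric, so the 80% equal-tailed interval is δ = 10.0 ± z·3.25 with z = 1.282.
Half-width: 1.282 × 3.25 = 4.17.
10.0 − 4.17 = 5.83; 10.0 + 4.17 = 14.17.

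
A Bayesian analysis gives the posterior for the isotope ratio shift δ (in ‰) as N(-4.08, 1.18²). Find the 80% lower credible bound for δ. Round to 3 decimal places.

Need L with P(δ ≥ L) = 0.80: L = -4.08 − z_{0.2}·1.18.
z = 0.842; L = -4.08 − 0.842 × 1.18 = -5.073.

-5.073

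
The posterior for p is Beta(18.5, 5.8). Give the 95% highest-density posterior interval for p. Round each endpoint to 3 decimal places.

[0.594, 0.916]

The posterior is unimodal and skewed, so the HPD interval has equal density at both endpoints and is the shortest 95% interval.
Solving f(0.594) = f(0.916) with F(0.916) − F(0.594) = 0.95 gives [0.594, 0.916].
For comparison, the equal-tailed interval is [0.577, 0.905]; the HPD is narrower and shifted toward the mode.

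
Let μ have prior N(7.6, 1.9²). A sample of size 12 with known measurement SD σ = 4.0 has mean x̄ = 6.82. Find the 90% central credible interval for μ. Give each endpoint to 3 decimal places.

Posterior precision = 1/1.9² + 12/4.0² = 0.2770 + 0.7500 = 1.0270, so posterior SD = 0.9868.
Posterior mean = (7.6/1.9² + 12·6.82/4.0²) / 1.0270 = 7.0304.
Interval: 7.0304 ± 1.645 × 0.9868 → [5.407, 8.653].

[5.407, 8.653]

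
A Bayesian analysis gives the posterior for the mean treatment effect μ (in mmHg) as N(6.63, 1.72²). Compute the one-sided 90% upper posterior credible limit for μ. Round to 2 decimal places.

Need U with P(μ ≤ U) = 0.90: U = 6.63 + z_{0.1}·1.72.
z = 1.282; U = 6.63 + 1.282 × 1.72 = 8.83.

8.83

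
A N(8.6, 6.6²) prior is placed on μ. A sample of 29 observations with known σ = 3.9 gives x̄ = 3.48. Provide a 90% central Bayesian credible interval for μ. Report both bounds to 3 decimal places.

[2.357, 4.725]

Posterior precision = 1/6.6² + 29/3.9² = 0.0230 + 1.9066 = 1.9296, so posterior SD = 0.7199.
Posterior mean = (8.6/6.6² + 29·3.48/3.9²) / 1.9296 = 3.5409.
Interval: 3.5409 ± 1.645 × 0.7199 → [2.357, 4.725].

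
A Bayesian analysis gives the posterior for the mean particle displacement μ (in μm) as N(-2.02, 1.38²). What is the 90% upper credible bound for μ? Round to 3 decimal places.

Need U with P(μ ≤ U) = 0.90: U = -2.02 + z_{0.1}·1.38.
z = 1.282; U = -2.02 + 1.282 × 1.38 = -0.251.

-0.251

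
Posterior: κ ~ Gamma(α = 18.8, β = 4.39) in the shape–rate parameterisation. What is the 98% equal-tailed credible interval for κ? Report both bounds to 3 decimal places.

[2.323, 6.908]

Posterior: Gamma(shape 18.8, rate 4.39).
Equal-tailed 98% interval: Gamma(18.8, 4.39) quantiles at 0.01 and 0.99.
Posterior mean ≈ 4.282, SD ≈ 0.988; a Normal approximation gives roughly [1.985, 6.580].
Exact: lower = 2.323; upper = 6.908.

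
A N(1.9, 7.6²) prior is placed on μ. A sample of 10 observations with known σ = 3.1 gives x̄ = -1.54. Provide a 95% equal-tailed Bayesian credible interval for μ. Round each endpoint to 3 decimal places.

[-3.389, 0.422]

Posterior precision = 1/7.6² + 10/3.1² = 0.0173 + 1.0406 = 1.0579, so posterior SD = 0.9723.
Posterior mean = (1.9/7.6² + 10·-1.54/3.1²) / 1.0579 = -1.4837.
Interval: -1.4837 ± 1.960 × 0.9723 → [-3.389, 0.422].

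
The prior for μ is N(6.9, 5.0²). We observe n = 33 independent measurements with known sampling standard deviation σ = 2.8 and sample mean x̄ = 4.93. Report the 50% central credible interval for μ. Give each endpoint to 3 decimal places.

[4.621, 5.276]

Posterior precision = 1/5.0² + 33/2.8² = 0.0400 + 4.2092 = 4.2492, so posterior SD = 0.4851.
Posterior mean = (6.9/5.0² + 33·4.93/2.8²) / 4.2492 = 4.9485.
Interval: 4.9485 ± 0.674 × 0.4851 → [4.621, 5.276].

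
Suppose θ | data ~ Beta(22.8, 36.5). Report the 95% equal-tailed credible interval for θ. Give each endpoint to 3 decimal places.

Posterior: Beta(22.8, 36.5).
Equal-tailed 95% interval: the 0.025 and 0.975 quantiles of Beta(22.8, 36.5).
Posterior mean ≈ 0.384, SD ≈ 0.063; a Normal approximation gives roughly [0.262, 0.507].
Exact: F⁻¹(0.025) = 0.266; F⁻¹(0.975) = 0.510.

[0.266, 0.510]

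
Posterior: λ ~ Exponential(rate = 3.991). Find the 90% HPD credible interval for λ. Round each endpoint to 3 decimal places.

[0.000, 0.577]

The exponential density is strictly decreasing on [0, ∞), so the HPD interval is anchored at 0: [0, q] with P(λ ≤ q) = 0.90.
q = −ln(1 − 0.90) / 3.991 = 2.3026 / 3.991 = 0.577.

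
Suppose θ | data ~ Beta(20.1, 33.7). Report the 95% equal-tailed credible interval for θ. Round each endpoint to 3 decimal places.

Posterior: Beta(20.1, 33.7).
Equal-tailed 95% interval: the 0.025 and 0.975 quantiles of Beta(20.1, 33.7).
Posterior mean ≈ 0.374, SD ≈ 0.065; a Normal approximation gives roughly [0.246, 0.502].
Exact: F⁻¹(0.025) = 0.251; F⁻¹(0.975) = 0.506.

[0.251, 0.506]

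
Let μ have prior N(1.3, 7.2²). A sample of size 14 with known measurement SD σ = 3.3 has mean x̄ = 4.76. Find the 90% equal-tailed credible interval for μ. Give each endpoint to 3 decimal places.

[3.269, 6.149]

Posterior precision = 1/7.2² + 14/3.3² = 0.0193 + 1.2856 = 1.3049, so posterior SD = 0.8754.
Posterior mean = (1.3/7.2² + 14·4.76/3.3²) / 1.3049 = 4.7089.
Interval: 4.7089 ± 1.645 × 0.8754 → [3.269, 6.149].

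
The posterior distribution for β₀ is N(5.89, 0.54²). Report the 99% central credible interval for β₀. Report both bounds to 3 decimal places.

[4.499, 7.281]

The posterior is symmetric, so the 99% equal-tailed interval is β₀ = 5.89 ± z·0.54 with z = 2.576.
Half-width: 2.576 × 0.54 = 1.391.
5.89 − 1.391 = 4.499; 5.89 + 1.391 = 7.281.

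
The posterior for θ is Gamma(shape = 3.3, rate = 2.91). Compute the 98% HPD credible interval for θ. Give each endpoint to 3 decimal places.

The posterior is unimodal and skewed, so the HPD interval has equal density at both endpoints and is the shortest 98% interval.
Solving f(0.093) = f(2.777) with F(2.777) − F(0.093) = 0.98 gives [0.093, 2.777].
For comparison, the equal-tailed interval is [0.187, 3.061]; the HPD is narrower and shifted toward the mode.

[0.093, 2.777]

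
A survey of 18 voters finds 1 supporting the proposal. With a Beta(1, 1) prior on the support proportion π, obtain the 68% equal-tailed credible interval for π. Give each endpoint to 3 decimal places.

[0.038, 0.163]

Posterior: Beta(1+1, 1+17) = Beta(2, 18).
Equal-tailed 68% interval: the 0.16 and 0.84 quantiles of Beta(2, 18).
Posterior mean ≈ 0.100, SD ≈ 0.065; a Normal approximation gives roughly [0.035, 0.165].
Exact: F⁻¹(0.16) = 0.038; F⁻¹(0.84) = 0.163.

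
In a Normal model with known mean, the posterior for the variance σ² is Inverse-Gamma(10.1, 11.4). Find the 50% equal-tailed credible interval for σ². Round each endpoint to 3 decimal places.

Inverse-Gamma(10.1, 11.4) quantiles: F⁻¹(0.25) and F⁻¹(0.75).
Equivalently, 1/σ² ~ Gamma(10.1, rate = 11.4); invert its 0.75 and 0.25 quantiles.
Posterior mean ≈ 1.253, SD ≈ 0.440; a Normal approximation gives roughly [0.956, 1.550].
Exact: lower = 0.948; upper = 1.459.

[0.948, 1.459]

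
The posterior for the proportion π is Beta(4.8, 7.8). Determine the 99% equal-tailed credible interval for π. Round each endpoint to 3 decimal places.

Posterior: Beta(4.8, 7.8).
Equal-tailed 99% interval: the 0.005 and 0.995 quantiles of Beta(4.8, 7.8).
Posterior mean ≈ 0.381, SD ≈ 0.132; a Normal approximation gives roughly [0.042, 0.720].
Exact: F⁻¹(0.005) = 0.098; F⁻¹(0.995) = 0.729.

[0.098, 0.729]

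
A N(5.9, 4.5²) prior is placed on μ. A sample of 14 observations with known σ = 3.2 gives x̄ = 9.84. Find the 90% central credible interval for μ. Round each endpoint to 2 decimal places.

[8.32, 11.08]

Posterior precision = 1/4.5² + 14/3.2² = 0.0494 + 1.3672 = 1.4166, so posterior SD = 0.8402.
Posterior mean = (5.9/4.5² + 14·9.84/3.2²) / 1.4166 = 9.7026.
Interval: 9.7026 ± 1.645 × 0.8402 → [8.32, 11.08].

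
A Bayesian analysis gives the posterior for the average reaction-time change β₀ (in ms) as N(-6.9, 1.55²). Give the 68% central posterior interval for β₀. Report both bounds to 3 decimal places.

[-8.441, -5.359]

The posterior is symmetric, so the 68% equal-tailed interval is β₀ = -6.9 ± z·1.55 with z = 0.994.
Half-width: 0.994 × 1.55 = 1.541.
-6.9 − 1.541 = -8.441; -6.9 + 1.541 = -5.359.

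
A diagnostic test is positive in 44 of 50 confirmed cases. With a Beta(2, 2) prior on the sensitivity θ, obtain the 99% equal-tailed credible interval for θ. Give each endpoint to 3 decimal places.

Posterior: Beta(2+44, 2+6) = Beta(46, 8).
Equal-tailed 99% interval: the 0.005 and 0.995 quantiles of Beta(46, 8).
Posterior mean ≈ 0.852, SD ≈ 0.048; a Normal approximation gives roughly [0.728, 0.975].
Exact: F⁻¹(0.005) = 0.707; F⁻¹(0.995) = 0.949.

[0.707, 0.949]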